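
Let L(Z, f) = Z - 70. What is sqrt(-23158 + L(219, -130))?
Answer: I*sqrt(23009) ≈ 151.69*I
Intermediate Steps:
L(Z, f) = -70 + Z
sqrt(-23158 + L(219, -130)) = sqrt(-23158 + (-70 + 219)) = sqrt(-23158 + 149) = sqrt(-23009) = I*sqrt(23009)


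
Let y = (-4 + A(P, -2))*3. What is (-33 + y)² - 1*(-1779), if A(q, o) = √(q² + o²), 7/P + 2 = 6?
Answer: 61881/16 - 135*√113/2 ≈ 3150.0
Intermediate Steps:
P = 7/4 (P = 7/(-2 + 6) = 7/4 ≈ 1.7500)
A(q, o) = √(o² + q²)
y = -12 + 3*√113/4 (y = (-4 + √((-2)² + (7/4)²))*3 = (-4 + √(4 + 49/16))*3 = (-4 + √(113/16))*3 = (-4 + √113/4)*3 = -12 + 3*√113/4 ≈ -4.0274)
(-33 + y)² - 1*(-1779) = (-33 + (-12 + 3*√113/4))² - 1*(-1779) = (-45 + 3*√113/4)² + 1779 = 1779 + (-45 + 3*√113/4)²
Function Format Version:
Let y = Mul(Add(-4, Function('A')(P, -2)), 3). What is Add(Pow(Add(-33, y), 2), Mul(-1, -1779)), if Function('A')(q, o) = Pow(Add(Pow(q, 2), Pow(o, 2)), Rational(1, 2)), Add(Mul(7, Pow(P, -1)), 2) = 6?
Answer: Add(Rational(61881, 16), Mul(Rational(-135, 2), Pow(113, Rational(1, 2)))) ≈ 3150.0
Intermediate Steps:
P = Rational(7, 4) (P = Mul(7, Pow(Add(-2, 6), -1)) = Mul(7, Pow(4, -1)) = Mul(7, Rational(1, 4)) = Rational(7, 4) ≈ 1.7500)
Function('A')(q, o) = Pow(Add(Pow(o, 2), Pow(q, 2)), Rational(1, 2))
y = Add(-12, Mul(Rational(3, 4), Pow(113, Rational(1, 2)))) (y = Mul(Add(-4, Pow(Add(Pow(-2, 2), Pow(Rational(7, 4), 2)), Rational(1, 2))), 3) = Mul(Add(-4, Pow(Add(4, Rational(49, 16)), Rational(1, 2))), 3) = Mul(Add(-4, Pow(Rational(113, 16), Rational(1, 2))), 3) = Mul(Add(-4, Mul(Rational(1, 4), Pow(113, Rational(1, 2)))), 3) = Add(-12, Mul(Rational(3, 4), Pow(113, Rational(1, 2)))) ≈ -4.0274)
Add(Pow(Add(-33, y), 2), Mul(-1, -1779)) = Add(Pow(Add(-33, Add(-12, Mul(Rational(3, 4), Pow(113, Rational(1, 2))))), 2), Mul(-1, -1779)) = Add(Pow(Add(-45, Mul(Rational(3, 4), Pow(113, Rational(1, 2)))), 2), 1779) = Add(1779, Pow(Add(-45, Mul(Rational(3, 4), Pow(113, Rational(1, 2)))), 2))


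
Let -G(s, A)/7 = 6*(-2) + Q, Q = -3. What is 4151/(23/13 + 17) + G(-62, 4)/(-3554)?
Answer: 95879441/433588 ≈ 221.13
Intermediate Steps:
G(s, A) = 105 (G(s, A) = -7*(6*(-2) - 3) = -7*(-12 - 3) = -7*(-15) = 105)
4151/(23/13 + 17) + G(-62, 4)/(-3554) = 4151/(23/13 + 17) + 105/(-3554) = 4151/((1/13)*23 + 17) + 105*(-1/3554) = 4151/(23/13 + 17) - 105/3554 = 4151/(244/13) - 105/3554 = 4151*(13/244) - 105/3554 = 53963/244 - 105/3554 = 95879441/433588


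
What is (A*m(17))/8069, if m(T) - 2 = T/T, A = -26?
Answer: -78/8069 ≈ -0.0096666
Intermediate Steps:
m(T) = 3 (m(T) = 2 + T/T = 2 + 1 = 3)
(A*m(17))/8069 = -26*3/8069 = -78*1/8069 = -78/8069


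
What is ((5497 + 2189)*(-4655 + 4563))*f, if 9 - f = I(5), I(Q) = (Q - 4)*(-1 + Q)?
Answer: -3535560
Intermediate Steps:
I(Q) = (-1 + Q)*(-4 + Q) (I(Q) = (-4 + Q)*(-1 + Q) = (-1 + Q)*(-4 + Q))
f = 5 (f = 9 - (4 + 5² - 5*5) = 9 - (4 + 25 - 25) = 9 - 1*4 = 9 - 4 = 5)
((5497 + 2189)*(-4655 + 4563))*f = ((5497 + 2189)*(-4655 + 4563))*5 = (7686*(-92))*5 = -707112*5 = -3535560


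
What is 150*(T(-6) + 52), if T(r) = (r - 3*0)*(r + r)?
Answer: 18600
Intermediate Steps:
T(r) = 2*r**2 (T(r) = (r + 0)*(2*r) = r*(2*r) = 2*r**2)
150*(T(-6) + 52) = 150*(2*(-6)**2 + 52) = 150*(2*36 + 52) = 150*(72 + 52) = 150*124 = 18600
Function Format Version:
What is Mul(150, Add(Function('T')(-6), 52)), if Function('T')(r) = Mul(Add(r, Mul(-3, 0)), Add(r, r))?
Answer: 18600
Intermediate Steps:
Function('T')(r) = Mul(2, Pow(r, 2)) (Function('T')(r) = Mul(Add(r, 0), Mul(2, r)) = Mul(r, Mul(2, r)) = Mul(2, Pow(r, 2)))
Mul(150, Add(Function('T')(-6), 52)) = Mul(150, Add(Mul(2, Pow(-6, 2)), 52)) = Mul(150, Add(Mul(2, 36), 52)) = Mul(150, Add(72, 52)) = Mul(150, 124) = 18600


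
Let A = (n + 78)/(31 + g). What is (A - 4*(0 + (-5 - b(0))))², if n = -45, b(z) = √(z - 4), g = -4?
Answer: 31297/81 + 3056*I/9 ≈ 386.38 + 339.56*I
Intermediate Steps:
b(z) = √(-4 + z)
A = 11/9 (A = (-45 + 78)/(31 - 4) = 33/27 = 33*(1/27) = 11/9 ≈ 1.2222)
(A - 4*(0 + (-5 - b(0))))² = (11/9 - 4*(0 + (-5 - √(-4 + 0))))² = (11/9 - 4*(0 + (-5 - √(-4))))² = (11/9 - 4*(0 + (-5 - 2*I)))² = (11/9 - 4*(-5 - 2*I))² = (11/9 + (20 + 8*I))² = (191/9 + 8*I)²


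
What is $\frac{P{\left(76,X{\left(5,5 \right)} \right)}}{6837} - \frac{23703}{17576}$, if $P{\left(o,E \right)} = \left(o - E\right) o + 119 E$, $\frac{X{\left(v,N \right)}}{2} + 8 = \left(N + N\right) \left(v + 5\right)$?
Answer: $\frac{78522877}{120167112} \approx 0.65345$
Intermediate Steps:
$X{\left(v,N \right)} = -16 + 4 N \left(5 + v\right)$ ($X{\left(v,N \right)} = -16 + 2 \left(N + N\right) \left(v + 5\right) = -16 + 2 \cdot 2 N \left(5 + v\right) = -16 + 4 N \left(5 + v\right)$)
$P{\left(o,E \right)} = 119 E + o \left(o - E\right)$ ($P{\left(o,E \right)} = o \left(o - E\right) + 119 E = 119 E + o \left(o - E\right)$)
$\frac{P{\left(76,X{\left(5,5 \right)} \right)}}{6837} - \frac{23703}{17576} = \frac{76^{2} + 119 \left(-16 + 20 \cdot 5 + 4 \cdot 5 \cdot 5\right) - \left(-16 + 20 \cdot 5 + 4 \cdot 5 \cdot 5\right) 76}{6837} - \frac{23703}{17576} = \left(5776 + 119 \left(-16 + 100 + 100\right) - \left(-16 + 100 + 100\right) 76\right) \frac{1}{6837} - \frac{23703}{17576} = \left(5776 + 119 \cdot 184 - 184 \cdot 76\right) \frac{1}{6837} - \frac{23703}{17576} = \left(5776 + 21896 - 13984\right) \frac{1}{6837} - \frac{23703}{17576} = 13688 \cdot \frac{1}{6837} - \frac{23703}{17576} = \frac{13688}{6837} - \frac{23703}{17576} = \frac{78522877}{120167112}$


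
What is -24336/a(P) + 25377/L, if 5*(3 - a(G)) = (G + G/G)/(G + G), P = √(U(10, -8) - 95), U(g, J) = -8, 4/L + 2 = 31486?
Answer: 3*(66580789*I + 1930761761*√103)/(I + 29*√103) ≈ 1.9973e+8 + 28.512*I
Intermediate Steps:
L = 1/7871 (L = 4/(-2 + 31486) = 4/31484 = 4*(1/31484) = 1/7871 ≈ 0.00012705)
P = I*√103 (P = √(-8 - 95) = √(-103) = I*√103 ≈ 10.149*I)
a(G) = 3 - (1 + G)/(10*G) (a(G) = 3 - (G + G/G)/(5*(G + G)) = 3 - (G + 1)/(5*(2*G)) = 3 - (1 + G)*1/(2*G)/5 = 3 - (1 + G)/(10*G))
-24336/a(P) + 25377/L = -24336*10*I*√103/(-1 + 29*(I*√103)) + 25377/(1/7871) = -24336*10*I*√103/(-1 + 29*I*√103) + 25377*7871 = -24336*10*I*√103/(-1 + 29*I*√103) + 199742367 = -243360*I*√103/(-1 + 29*I*√103) + 199742367 = 199742367 - 243360*I*√103/(-1 + 29*I*√103)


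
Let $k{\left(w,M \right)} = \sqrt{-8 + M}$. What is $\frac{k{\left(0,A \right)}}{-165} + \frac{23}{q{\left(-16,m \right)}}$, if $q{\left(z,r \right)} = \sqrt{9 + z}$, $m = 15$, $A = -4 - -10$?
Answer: $\frac{i \left(- 3795 \sqrt{7} - 7 \sqrt{2}\right)}{1155} \approx - 8.7018 i$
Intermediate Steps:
$A = 6$ ($A = -4 + 10 = 6$)
$\frac{k{\left(0,A \right)}}{-165} + \frac{23}{q{\left(-16,m \right)}} = \frac{\sqrt{-8 + 6}}{-165} + \frac{23}{\sqrt{9 - 16}} = \sqrt{-2} \left(- \frac{1}{165}\right) + \frac{23}{\sqrt{-7}} = i \sqrt{2} \left(- \frac{1}{165}\right) + \frac{23}{i \sqrt{7}} = - \frac{i \sqrt{2}}{165} + 23 \left(- \frac{i \sqrt{7}}{7}\right) = - \frac{i \sqrt{2}}{165} - \frac{23 i \sqrt{7}}{7} = - \frac{23 i \sqrt{7}}{7} - \frac{i \sqrt{2}}{165}$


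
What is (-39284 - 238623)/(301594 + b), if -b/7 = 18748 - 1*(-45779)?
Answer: 277907/150095 ≈ 1.8515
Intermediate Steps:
b = -451689 (b = -7*(18748 - 1*(-45779)) = -7*(18748 + 45779) = -7*64527 = -451689)
(-39284 - 238623)/(301594 + b) = (-39284 - 238623)/(301594 - 451689) = -277907/(-150095) = -277907*(-1/150095) = 277907/150095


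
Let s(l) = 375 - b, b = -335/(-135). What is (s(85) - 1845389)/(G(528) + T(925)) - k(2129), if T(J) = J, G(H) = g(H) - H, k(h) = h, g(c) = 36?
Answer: -74705584/11691 ≈ -6390.0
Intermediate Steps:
b = 67/27 (b = -335*(-1/135) = 67/27 ≈ 2.4815)
G(H) = 36 - H
s(l) = 10058/27 (s(l) = 375 - 1*67/27 = 375 - 67/27 = 10058/27)
(s(85) - 1845389)/(G(528) + T(925)) - k(2129) = (10058/27 - 1845389)/((36 - 1*528) + 925) - 1*2129 = -49815445/(27*((36 - 528) + 925)) - 2129 = -49815445/(27*(-492 + 925)) - 2129 = -49815445/27/433 - 2129 = -49815445/27*1/433 - 2129 = -49815445/11691 - 2129 = -74705584/11691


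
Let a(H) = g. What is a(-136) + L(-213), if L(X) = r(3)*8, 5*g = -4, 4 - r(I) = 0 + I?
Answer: 36/5 ≈ 7.2000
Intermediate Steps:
r(I) = 4 - I (r(I) = 4 - (0 + I) = 4 - I)
g = -⅘ (g = (⅕)*(-4) = -⅘ ≈ -0.80000)
L(X) = 8 (L(X) = (4 - 1*3)*8 = (4 - 3)*8 = 1*8 = 8)
a(H) = -⅘
a(-136) + L(-213) = -⅘ + 8 = 36/5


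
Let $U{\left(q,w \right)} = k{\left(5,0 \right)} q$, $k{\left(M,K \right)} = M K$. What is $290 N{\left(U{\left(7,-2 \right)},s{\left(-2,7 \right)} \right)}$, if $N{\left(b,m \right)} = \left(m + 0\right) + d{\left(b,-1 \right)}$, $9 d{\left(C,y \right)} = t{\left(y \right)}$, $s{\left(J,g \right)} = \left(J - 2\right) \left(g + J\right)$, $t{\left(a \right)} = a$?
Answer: $- \frac{52490}{9} \approx -5832.2$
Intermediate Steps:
$s{\left(J,g \right)} = \left(-2 + J\right) \left(J + g\right)$
$k{\left(M,K \right)} = K M$
$d{\left(C,y \right)} = \frac{y}{9}$
$U{\left(q,w \right)} = 0$ ($U{\left(q,w \right)} = 0 \cdot 5 q = 0 q = 0$)
$N{\left(b,m \right)} = - \frac{1}{9} + m$ ($N{\left(b,m \right)} = \left(m + 0\right) + \frac{1}{9} \left(-1\right) = m - \frac{1}{9} = - \frac{1}{9} + m$)
$290 N{\left(U{\left(7,-2 \right)},s{\left(-2,7 \right)} \right)} = 290 \left(- \frac{1}{9} - \left(24 - 4\right)\right) = 290 \left(- \frac{1}{9} + \left(4 + 4 - 14 - 14\right)\right) = 290 \left(- \frac{1}{9} - 20\right) = 290 \left(- \frac{181}{9}\right) = - \frac{52490}{9}$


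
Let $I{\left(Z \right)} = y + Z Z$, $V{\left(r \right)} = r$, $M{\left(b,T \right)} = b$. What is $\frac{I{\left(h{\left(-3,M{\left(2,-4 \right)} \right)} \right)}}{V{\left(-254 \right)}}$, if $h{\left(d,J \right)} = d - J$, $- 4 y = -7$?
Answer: $- \frac{107}{1016} \approx -0.10531$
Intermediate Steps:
$y = \frac{7}{4}$ ($y = \left(- \frac{1}{4}\right) \left(-7\right) = \frac{7}{4} \approx 1.75$)
$I{\left(Z \right)} = \frac{7}{4} + Z^{2}$ ($I{\left(Z \right)} = \frac{7}{4} + Z Z = \frac{7}{4} + Z^{2}$)
$\frac{I{\left(h{\left(-3,M{\left(2,-4 \right)} \right)} \right)}}{V{\left(-254 \right)}} = \frac{\frac{7}{4} + \left(-3 - 2\right)^{2}}{-254} = \left(\frac{7}{4} + \left(-3 - 2\right)^{2}\right) \left(- \frac{1}{254}\right) = \left(\frac{7}{4} + \left(-5\right)^{2}\right) \left(- \frac{1}{254}\right) = \left(\frac{7}{4} + 25\right) \left(- \frac{1}{254}\right) = \frac{107}{4} \left(- \frac{1}{254}\right) = - \frac{107}{1016}$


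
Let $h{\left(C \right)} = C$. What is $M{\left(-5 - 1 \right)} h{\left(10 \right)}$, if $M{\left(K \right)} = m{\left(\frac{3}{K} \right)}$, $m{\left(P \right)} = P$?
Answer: $-5$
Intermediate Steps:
$M{\left(K \right)} = \frac{3}{K}$
$M{\left(-5 - 1 \right)} h{\left(10 \right)} = \frac{3}{-5 - 1} \cdot 10 = \frac{3}{-6} \cdot 10 = 3 \left(- \frac{1}{6}\right) 10 = \left(- \frac{1}{2}\right) 10 = -5$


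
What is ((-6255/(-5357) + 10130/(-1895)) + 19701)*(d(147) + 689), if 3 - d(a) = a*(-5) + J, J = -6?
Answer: 57306410525678/2030303 ≈ 2.8226e+7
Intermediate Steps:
d(a) = 9 + 5*a (d(a) = 3 - (a*(-5) - 6) = 3 - (-5*a - 6) = 3 - (-6 - 5*a) = 3 + (6 + 5*a) = 9 + 5*a)
((-6255/(-5357) + 10130/(-1895)) + 19701)*(d(147) + 689) = ((-6255/(-5357) + 10130/(-1895)) + 19701)*((9 + 5*147) + 689) = ((-6255*(-1/5357) + 10130*(-1/1895)) + 19701)*((9 + 735) + 689) = ((6255/5357 - 2026/379) + 19701)*(744 + 689) = (-8482637/2030303 + 19701)*1433 = (39990516766/2030303)*1433 = 57306410525678/2030303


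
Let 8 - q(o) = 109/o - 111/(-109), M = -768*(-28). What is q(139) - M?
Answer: -325713206/15151 ≈ -21498.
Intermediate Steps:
M = 21504
q(o) = 761/109 - 109/o (q(o) = 8 - (109/o - 111/(-109)) = 8 - (109/o - 111*(-1/109)) = 8 - (109/o + 111/109) = 8 - (111/109 + 109/o) = 8 + (-111/109 - 109/o) = 761/109 - 109/o)
q(139) - M = (761/109 - 109/139) - 1*21504 = (761/109 - 109*1/139) - 21504 = (761/109 - 109/139) - 21504 = 93898/15151 - 21504 = -325713206/15151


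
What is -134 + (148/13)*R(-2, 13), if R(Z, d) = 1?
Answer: -1594/13 ≈ -122.62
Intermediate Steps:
-134 + (148/13)*R(-2, 13) = -134 + (148/13)*1 = -134 + 148/13 = -1594/13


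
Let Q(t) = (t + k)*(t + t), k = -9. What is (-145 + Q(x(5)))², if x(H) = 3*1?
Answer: 32761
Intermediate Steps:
x(H) = 3
Q(t) = 2*t*(-9 + t) (Q(t) = (t - 9)*(t + t) = (-9 + t)*(2*t) = 2*t*(-9 + t))
(-145 + Q(x(5)))² = (-145 + 2*3*(-9 + 3))² = (-145 + 2*3*(-6))² = (-145 - 36)² = (-181)² = 32761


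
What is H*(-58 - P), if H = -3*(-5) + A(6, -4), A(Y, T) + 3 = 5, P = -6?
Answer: -884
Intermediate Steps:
A(Y, T) = 2 (A(Y, T) = -3 + 5 = 2)
H = 17 (H = -3*(-5) + 2 = 15 + 2 = 17)
H*(-58 - P) = 17*(-58 - 1*(-6)) = 17*(-58 + 6) = 17*(-52) = -884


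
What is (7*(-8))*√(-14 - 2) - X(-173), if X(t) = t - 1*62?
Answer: 235 - 224*I ≈ 235.0 - 224.0*I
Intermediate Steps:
X(t) = -62 + t (X(t) = t - 62 = -62 + t)
(7*(-8))*√(-14 - 2) - X(-173) = (7*(-8))*√(-14 - 2) - (-62 - 173) = -224*I - 1*(-235) = -224*I + 235 = 235 - 224*I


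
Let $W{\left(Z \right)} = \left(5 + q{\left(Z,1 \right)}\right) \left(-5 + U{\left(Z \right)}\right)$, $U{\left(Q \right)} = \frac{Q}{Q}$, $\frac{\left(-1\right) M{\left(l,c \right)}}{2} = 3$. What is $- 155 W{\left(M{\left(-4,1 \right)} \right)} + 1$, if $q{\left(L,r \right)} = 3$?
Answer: $4961$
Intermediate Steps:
$M{\left(l,c \right)} = -6$ ($M{\left(l,c \right)} = \left(-2\right) 3 = -6$)
$U{\left(Q \right)} = 1$
$W{\left(Z \right)} = -32$ ($W{\left(Z \right)} = \left(5 + 3\right) \left(-5 + 1\right) = 8 \left(-4\right) = -32$)
$- 155 W{\left(M{\left(-4,1 \right)} \right)} + 1 = \left(-155\right) \left(-32\right) + 1 = 4960 + 1 = 4961$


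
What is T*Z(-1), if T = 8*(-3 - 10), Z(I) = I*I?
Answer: -104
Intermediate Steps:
Z(I) = I²
T = -104 (T = 8*(-13) = -104)
T*Z(-1) = -104*(-1)² = -104*1 = -104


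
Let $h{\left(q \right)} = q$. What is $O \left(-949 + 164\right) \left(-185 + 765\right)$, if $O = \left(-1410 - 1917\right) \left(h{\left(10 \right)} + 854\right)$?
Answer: $1308772598400$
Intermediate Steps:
$O = -2874528$ ($O = \left(-1410 - 1917\right) \left(10 + 854\right) = \left(-3327\right) 864 = -2874528$)
$O \left(-949 + 164\right) \left(-185 + 765\right) = - 2874528 \left(-949 + 164\right) \left(-185 + 765\right) = - 2874528 \left(\left(-785\right) 580\right) = \left(-2874528\right) \left(-455300\right) = 1308772598400$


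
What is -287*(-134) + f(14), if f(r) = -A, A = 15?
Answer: 38443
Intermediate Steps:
f(r) = -15 (f(r) = -1*15 = -15)
-287*(-134) + f(14) = -287*(-134) - 15 = 38458 - 15 = 38443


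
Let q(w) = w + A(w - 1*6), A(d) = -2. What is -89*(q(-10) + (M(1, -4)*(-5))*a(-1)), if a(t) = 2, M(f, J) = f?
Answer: 1958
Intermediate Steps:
q(w) = -2 + w (q(w) = w - 2 = -2 + w)
-89*(q(-10) + (M(1, -4)*(-5))*a(-1)) = -89*((-2 - 10) + (1*(-5))*2) = -89*(-12 - 5*2) = -89*(-12 - 10) = -89*(-22) = 1958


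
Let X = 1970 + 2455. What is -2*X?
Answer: -8850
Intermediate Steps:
X = 4425
-2*X = -2*4425 = -8850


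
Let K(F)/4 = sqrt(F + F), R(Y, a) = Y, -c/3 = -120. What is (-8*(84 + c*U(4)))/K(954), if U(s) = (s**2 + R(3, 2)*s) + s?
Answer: -3868*sqrt(53)/53 ≈ -531.31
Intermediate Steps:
c = 360 (c = -3*(-120) = 360)
U(s) = s**2 + 4*s (U(s) = (s**2 + 3*s) + s = s**2 + 4*s)
K(F) = 4*sqrt(2)*sqrt(F) (K(F) = 4*sqrt(F + F) = 4*sqrt(2*F) = 4*(sqrt(2)*sqrt(F)) = 4*sqrt(2)*sqrt(F))
(-8*(84 + c*U(4)))/K(954) = (-8*(84 + 360*(4*(4 + 4))))/((4*sqrt(2)*sqrt(954))) = (-8*(84 + 360*(4*8)))/((4*sqrt(2)*(3*sqrt(106)))) = (-8*(84 + 360*32))/((24*sqrt(53))) = (-8*(84 + 11520))*(sqrt(53)/1272) = (-8*11604)*(sqrt(53)/1272) = -3868*sqrt(53)/53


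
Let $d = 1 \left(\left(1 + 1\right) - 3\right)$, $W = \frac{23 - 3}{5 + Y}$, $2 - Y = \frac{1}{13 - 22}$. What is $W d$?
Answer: $- \frac{45}{16} \approx -2.8125$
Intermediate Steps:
$Y = \frac{19}{9}$ ($Y = 2 - \frac{1}{13 - 22} = 2 - \frac{1}{-9} = 2 - - \frac{1}{9} = 2 + \frac{1}{9} = \frac{19}{9} \approx 2.1111$)
$W = \frac{45}{16}$ ($W = \frac{23 - 3}{5 + \frac{19}{9}} = \frac{20}{\frac{64}{9}} = 20 \cdot \frac{9}{64} = \frac{45}{16} \approx 2.8125$)
$d = -1$ ($d = 1 \left(2 - 3\right) = 1 \left(-1\right) = -1$)
$W d = \frac{45}{16} \left(-1\right) = - \frac{45}{16}$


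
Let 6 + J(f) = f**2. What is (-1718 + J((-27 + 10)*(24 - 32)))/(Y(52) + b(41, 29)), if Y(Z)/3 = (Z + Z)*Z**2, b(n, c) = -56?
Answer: 4193/210898 ≈ 0.019882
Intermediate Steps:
Y(Z) = 6*Z**3 (Y(Z) = 3*((Z + Z)*Z**2) = 3*((2*Z)*Z**2) = 3*(2*Z**3) = 6*Z**3)
J(f) = -6 + f**2
(-1718 + J((-27 + 10)*(24 - 32)))/(Y(52) + b(41, 29)) = (-1718 + (-6 + ((-27 + 10)*(24 - 32))**2))/(6*52**3 - 56) = (-1718 + (-6 + (-17*(-8))**2))/(6*140608 - 56) = (-1718 + (-6 + 136**2))/(843648 - 56) = (-1718 + (-6 + 18496))/843592 = (-1718 + 18490)*(1/843592) = 16772*(1/843592) = 4193/210898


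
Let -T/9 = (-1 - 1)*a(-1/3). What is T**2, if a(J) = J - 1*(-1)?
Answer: 144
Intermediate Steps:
a(J) = 1 + J (a(J) = J + 1 = 1 + J)
T = 12 (T = -9*(-1 - 1)*(1 - 1/3) = -(-18)*(1 - 1*1/3) = -(-18)*(1 - 1/3) = -(-18)*2/3 = -9*(-4/3) = 12)
T**2 = 12**2 = 144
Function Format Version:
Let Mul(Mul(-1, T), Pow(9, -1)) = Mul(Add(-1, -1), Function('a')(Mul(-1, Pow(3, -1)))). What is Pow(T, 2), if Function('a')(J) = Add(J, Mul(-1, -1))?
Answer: 144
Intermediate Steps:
Function('a')(J) = Add(1, J) (Function('a')(J) = Add(J, 1) = Add(1, J))
T = 12 (T = Mul(-9, Mul(Add(-1, -1), Add(1, Mul(-1, Pow(3, -1))))) = Mul(-9, Mul(-2, Add(1, Mul(-1, Rational(1, 3))))) = Mul(-9, Mul(-2, Add(1, Rational(-1, 3)))) = Mul(-9, Mul(-2, Rational(2, 3))) = Mul(-9, Rational(-4, 3)) = 12)
Pow(T, 2) = Pow(12, 2) = 144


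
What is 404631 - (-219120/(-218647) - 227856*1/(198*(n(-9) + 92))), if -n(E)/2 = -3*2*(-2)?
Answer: 410201509475/1013727 ≈ 4.0465e+5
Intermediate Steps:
n(E) = -24 (n(E) = -2*(-3*2)*(-2) = -(-12)*(-2) = -2*12 = -24)
404631 - (-219120/(-218647) - 227856*1/(198*(n(-9) + 92))) = 404631 - (-219120/(-218647) - 227856*1/(198*(-24 + 92))) = 404631 - (-219120*(-1/218647) - 227856/(198*68)) = 404631 - (19920/19877 - 227856/13464) = 404631 - (19920/19877 - 227856*1/13464) = 404631 - (19920/19877 - 9494/561) = 404631 - 1*(-16139738/1013727) = 404631 + 16139738/1013727 = 410201509475/1013727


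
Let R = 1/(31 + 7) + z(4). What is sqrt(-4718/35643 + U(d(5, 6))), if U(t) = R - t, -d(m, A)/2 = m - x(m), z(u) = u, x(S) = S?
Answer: sqrt(601246830)/12426 ≈ 1.9733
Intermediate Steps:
d(m, A) = 0 (d(m, A) = -2*(m - m) = -2*0 = 0)
R = 153/38 (R = 1/(31 + 7) + 4 = 1/38 + 4 = 153/38 ≈ 4.0263)
U(t) = 153/38 - t
sqrt(-4718/35643 + U(d(5, 6))) = sqrt(-4718/35643 + (153/38 - 1*0)) = sqrt(-4718*1/35643 + (153/38 + 0)) = sqrt(-4718/35643 + 153/38) = sqrt(5274095/1354434) = sqrt(601246830)/12426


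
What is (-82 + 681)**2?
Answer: 358801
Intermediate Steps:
(-82 + 681)**2 = 599**2 = 358801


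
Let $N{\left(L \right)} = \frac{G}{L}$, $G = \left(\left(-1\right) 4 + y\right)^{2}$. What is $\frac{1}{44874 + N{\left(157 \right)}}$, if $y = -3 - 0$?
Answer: $\frac{157}{7045267} \approx 2.2284 \cdot 10^{-5}$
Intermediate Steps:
$y = -3$ ($y = -3 + 0 = -3$)
$G = 49$ ($G = \left(\left(-1\right) 4 - 3\right)^{2} = \left(-4 - 3\right)^{2} = \left(-7\right)^{2} = 49$)
$N{\left(L \right)} = \frac{49}{L}$
$\frac{1}{44874 + N{\left(157 \right)}} = \frac{1}{44874 + \frac{49}{157}} = \frac{1}{\frac{7045267}{157}} = \frac{157}{7045267}$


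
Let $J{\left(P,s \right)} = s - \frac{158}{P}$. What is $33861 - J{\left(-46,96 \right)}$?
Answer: $\frac{776516}{23} \approx 33762.0$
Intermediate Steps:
$33861 - J{\left(-46,96 \right)} = 33861 - \left(96 - \frac{158}{-46}\right) = 33861 - \left(96 - - \frac{79}{23}\right) = 33861 - \left(96 + \frac{79}{23}\right) = 33861 - \frac{2287}{23} = \frac{776516}{23}$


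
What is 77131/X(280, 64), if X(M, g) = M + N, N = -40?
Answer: 77131/240 ≈ 321.38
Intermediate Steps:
X(M, g) = -40 + M (X(M, g) = M - 40 = -40 + M)
77131/X(280, 64) = 77131/(-40 + 280) = 77131/240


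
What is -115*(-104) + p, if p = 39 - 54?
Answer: 11945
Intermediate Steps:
p = -15
-115*(-104) + p = -115*(-104) - 15 = 11960 - 15 = 11945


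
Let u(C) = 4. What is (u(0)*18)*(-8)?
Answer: -576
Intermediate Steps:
(u(0)*18)*(-8) = (4*18)*(-8) = 72*(-8) = -576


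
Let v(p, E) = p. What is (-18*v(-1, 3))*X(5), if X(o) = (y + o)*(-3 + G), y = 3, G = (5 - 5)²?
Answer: -432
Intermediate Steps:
G = 0 (G = 0² = 0)
X(o) = -9 - 3*o (X(o) = (3 + o)*(-3 + 0) = (3 + o)*(-3) = -9 - 3*o)
(-18*v(-1, 3))*X(5) = (-18*(-1))*(-9 - 3*5) = 18*(-9 - 15) = 18*(-24) = -432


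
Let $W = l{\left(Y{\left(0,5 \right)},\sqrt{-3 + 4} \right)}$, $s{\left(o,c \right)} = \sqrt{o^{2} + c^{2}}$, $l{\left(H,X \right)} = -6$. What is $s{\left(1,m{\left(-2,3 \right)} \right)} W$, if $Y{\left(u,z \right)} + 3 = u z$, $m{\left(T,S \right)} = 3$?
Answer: $- 6 \sqrt{10} \approx -18.974$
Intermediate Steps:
$Y{\left(u,z \right)} = -3 + u z$
$s{\left(o,c \right)} = \sqrt{c^{2} + o^{2}}$
$W = -6$
$s{\left(1,m{\left(-2,3 \right)} \right)} W = \sqrt{3^{2} + 1^{2}} \left(-6\right) = \sqrt{9 + 1} \left(-6\right) = \sqrt{10} \left(-6\right) = - 6 \sqrt{10}$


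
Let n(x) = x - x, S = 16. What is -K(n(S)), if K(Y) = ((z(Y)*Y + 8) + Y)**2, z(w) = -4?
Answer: -64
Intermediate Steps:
n(x) = 0
K(Y) = (8 - 3*Y)**2 (K(Y) = ((-4*Y + 8) + Y)**2 = ((8 - 4*Y) + Y)**2 = (8 - 3*Y)**2)
-K(n(S)) = -(8 - 3*0)**2 = -(8 + 0)**2 = -1*8**2 = -1*64 = -64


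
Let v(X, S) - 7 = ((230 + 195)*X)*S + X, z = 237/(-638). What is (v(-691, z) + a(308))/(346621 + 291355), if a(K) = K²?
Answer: 7628695/23942864 ≈ 0.31862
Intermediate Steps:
z = -237/638 (z = 237*(-1/638) = -237/638 ≈ -0.37147)
v(X, S) = 7 + X + 425*S*X (v(X, S) = 7 + (((230 + 195)*X)*S + X) = 7 + ((425*X)*S + X) = 7 + (425*S*X + X) = 7 + (X + 425*S*X) = 7 + X + 425*S*X)
(v(-691, z) + a(308))/(346621 + 291355) = ((7 - 691 + 425*(-237/638)*(-691)) + 308²)/(346621 + 291355) = ((7 - 691 + 69600975/638) + 94864)/637976 = (69164583/638 + 94864)*(1/637976) = (129687815/638)*(1/637976) = 7628695/23942864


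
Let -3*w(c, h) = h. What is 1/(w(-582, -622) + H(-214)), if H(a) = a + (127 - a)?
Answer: 3/1003 ≈ 0.0029910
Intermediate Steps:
w(c, h) = -h/3
H(a) = 127
1/(w(-582, -622) + H(-214)) = 1/(-⅓*(-622) + 127) = 1/(622/3 + 127) = 1/(1003/3) = 3/1003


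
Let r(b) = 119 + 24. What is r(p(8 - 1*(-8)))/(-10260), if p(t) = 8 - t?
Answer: -143/10260 ≈ -0.013938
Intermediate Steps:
r(b) = 143
r(p(8 - 1*(-8)))/(-10260) = 143/(-10260) = 143*(-1/10260) = -143/10260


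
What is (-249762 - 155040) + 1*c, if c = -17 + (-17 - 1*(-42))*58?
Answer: -403369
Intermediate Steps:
c = 1433 (c = -17 + (-17 + 42)*58 = -17 + 25*58 = -17 + 1450 = 1433)
(-249762 - 155040) + 1*c = (-249762 - 155040) + 1*1433 = -404802 + 1433 = -403369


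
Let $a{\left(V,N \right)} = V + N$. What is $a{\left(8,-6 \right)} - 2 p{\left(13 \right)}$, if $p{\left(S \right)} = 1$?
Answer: $0$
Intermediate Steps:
$a{\left(V,N \right)} = N + V$
$a{\left(8,-6 \right)} - 2 p{\left(13 \right)} = \left(-6 + 8\right) - 2 = 2 - 2 = 0$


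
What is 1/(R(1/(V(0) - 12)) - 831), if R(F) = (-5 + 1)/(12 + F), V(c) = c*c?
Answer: -143/118881 ≈ -0.0012029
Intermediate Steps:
V(c) = c**2
R(F) = -4/(12 + F)
1/(R(1/(V(0) - 12)) - 831) = 1/(-4/(12 + 1/(0**2 - 12)) - 831) = 1/(-4/(12 + 1/(0 - 12)) - 831) = 1/(-4/(12 + 1/(-12)) - 831) = 1/(-4/(12 - 1/12) - 831) = 1/(-4/143/12 - 831) = 1/(-4*12/143 - 831) = 1/(-48/143 - 831) = 1/(-118881/143) = -143/118881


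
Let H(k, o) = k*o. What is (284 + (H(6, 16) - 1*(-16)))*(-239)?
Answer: -94644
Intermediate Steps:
(284 + (H(6, 16) - 1*(-16)))*(-239) = (284 + (6*16 - 1*(-16)))*(-239) = (284 + (96 + 16))*(-239) = (284 + 112)*(-239) = 396*(-239) = -94644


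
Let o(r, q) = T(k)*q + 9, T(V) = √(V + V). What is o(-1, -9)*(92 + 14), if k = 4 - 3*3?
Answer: 954 - 954*I*√10 ≈ 954.0 - 3016.8*I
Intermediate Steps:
k = -5 (k = 4 - 9 = -5)
T(V) = √2*√V (T(V) = √(2*V) = √2*√V)
o(r, q) = 9 + I*q*√10 (o(r, q) = (√2*√(-5))*q + 9 = (√2*(I*√5))*q + 9 = (I*√10)*q + 9 = I*q*√10 + 9 = 9 + I*q*√10)
o(-1, -9)*(92 + 14) = (9 + I*(-9)*√10)*(92 + 14) = (9 - 9*I*√10)*106 = 954 - 954*I*√10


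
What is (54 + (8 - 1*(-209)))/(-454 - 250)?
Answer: -271/704 ≈ -0.38494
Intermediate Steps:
(54 + (8 - 1*(-209)))/(-454 - 250) = (54 + (8 + 209))/(-704) = (54 + 217)*(-1/704) = 271*(-1/704) = -271/704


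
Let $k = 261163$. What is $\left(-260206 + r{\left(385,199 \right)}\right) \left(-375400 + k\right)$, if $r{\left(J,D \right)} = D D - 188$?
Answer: $25222729941$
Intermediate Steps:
$r{\left(J,D \right)} = -188 + D^{2}$ ($r{\left(J,D \right)} = D^{2} - 188 = -188 + D^{2}$)
$\left(-260206 + r{\left(385,199 \right)}\right) \left(-375400 + k\right) = \left(-260206 - \left(188 - 199^{2}\right)\right) \left(-375400 + 261163\right) = \left(-260206 + \left(-188 + 39601\right)\right) \left(-114237\right) = \left(-260206 + 39413\right) \left(-114237\right) = \left(-220793\right) \left(-114237\right) = 25222729941$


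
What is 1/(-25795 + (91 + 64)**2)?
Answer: -1/1770 ≈ -0.00056497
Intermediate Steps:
1/(-25795 + (91 + 64)**2) = 1/(-25795 + 155**2) = 1/(-25795 + 24025) = 1/(-1770) = -1/1770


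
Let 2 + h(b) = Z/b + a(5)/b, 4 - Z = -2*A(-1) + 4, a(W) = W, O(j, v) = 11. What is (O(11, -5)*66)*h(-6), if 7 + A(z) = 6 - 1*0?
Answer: -1815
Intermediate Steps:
A(z) = -1 (A(z) = -7 + (6 - 1*0) = -7 + (6 + 0) = -7 + 6 = -1)
Z = -2 (Z = 4 - (-2*(-1) + 4) = 4 - (2 + 4) = 4 - 1*6 = 4 - 6 = -2)
h(b) = -2 + 3/b (h(b) = -2 + (-2/b + 5/b) = -2 + 3/b)
(O(11, -5)*66)*h(-6) = (11*66)*(-2 + 3/(-6)) = 726*(-2 + 3*(-1/6)) = 726*(-2 - 1/2) = 726*(-5/2) = -1815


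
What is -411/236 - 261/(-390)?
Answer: -16449/15340 ≈ -1.0723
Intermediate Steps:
-411/236 - 261/(-390) = -411*1/236 - 261*(-1/390) = -411/236 + 87/130 = -16449/15340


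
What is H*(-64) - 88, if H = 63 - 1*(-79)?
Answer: -9176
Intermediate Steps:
H = 142 (H = 63 + 79 = 142)
H*(-64) - 88 = 142*(-64) - 88 = -9088 - 88 = -9176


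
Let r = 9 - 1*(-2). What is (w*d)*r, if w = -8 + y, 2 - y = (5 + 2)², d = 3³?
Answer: -16335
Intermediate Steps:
d = 27
y = -47 (y = 2 - (5 + 2)² = 2 - 1*7² = 2 - 1*49 = 2 - 49 = -47)
r = 11 (r = 9 + 2 = 11)
w = -55 (w = -8 - 47 = -55)
(w*d)*r = -55*27*11 = -1485*11 = -16335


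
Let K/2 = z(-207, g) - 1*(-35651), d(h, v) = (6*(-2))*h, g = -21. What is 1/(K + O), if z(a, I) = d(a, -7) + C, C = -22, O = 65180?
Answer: 1/141406 ≈ 7.0718e-6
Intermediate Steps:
d(h, v) = -12*h
z(a, I) = -22 - 12*a (z(a, I) = -12*a - 22 = -22 - 12*a)
K = 76226 (K = 2*((-22 - 12*(-207)) - 1*(-35651)) = 2*((-22 + 2484) + 35651) = 2*(2462 + 35651) = 2*38113 = 76226)
1/(K + O) = 1/(76226 + 65180) = 1/141406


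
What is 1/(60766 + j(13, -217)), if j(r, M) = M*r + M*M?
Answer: 1/105034 ≈ 9.5207e-6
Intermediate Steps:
j(r, M) = M² + M*r (j(r, M) = M*r + M² = M² + M*r)
1/(60766 + j(13, -217)) = 1/(60766 - 217*(-217 + 13)) = 1/(60766 - 217*(-204)) = 1/(60766 + 44268) = 1/105034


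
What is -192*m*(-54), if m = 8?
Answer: 82944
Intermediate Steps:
-192*m*(-54) = -192*8*(-54) = -24*64*(-54) = -1536*(-54) = 82944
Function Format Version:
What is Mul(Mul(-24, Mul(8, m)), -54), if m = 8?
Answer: 82944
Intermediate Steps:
Mul(Mul(-24, Mul(8, m)), -54) = Mul(Mul(-24, Mul(8, 8)), -54) = Mul(Mul(-24, 64), -54) = Mul(-1536, -54) = 82944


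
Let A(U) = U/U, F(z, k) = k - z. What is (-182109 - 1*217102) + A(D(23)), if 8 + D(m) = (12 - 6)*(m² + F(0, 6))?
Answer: -399210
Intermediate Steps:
D(m) = 28 + 6*m² (D(m) = -8 + (12 - 6)*(m² + (6 - 1*0)) = -8 + 6*(m² + (6 + 0)) = -8 + 6*(m² + 6) = -8 + 6*(6 + m²) = -8 + (36 + 6*m²) = 28 + 6*m²)
A(U) = 1
(-182109 - 1*217102) + A(D(23)) = (-182109 - 1*217102) + 1 = (-182109 - 217102) + 1 = -399211 + 1 = -399210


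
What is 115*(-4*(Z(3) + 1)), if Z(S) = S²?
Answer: -4600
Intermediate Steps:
115*(-4*(Z(3) + 1)) = 115*(-4*(3² + 1)) = 115*(-4*(9 + 1)) = 115*(-4*10) = 115*(-40) = -4600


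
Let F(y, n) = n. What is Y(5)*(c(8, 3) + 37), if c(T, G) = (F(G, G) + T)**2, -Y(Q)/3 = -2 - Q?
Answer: 3318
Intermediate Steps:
Y(Q) = 6 + 3*Q (Y(Q) = -3*(-2 - Q) = 6 + 3*Q)
c(T, G) = (G + T)**2
Y(5)*(c(8, 3) + 37) = (6 + 3*5)*((3 + 8)**2 + 37) = (6 + 15)*(11**2 + 37) = 21*(121 + 37) = 21*158 = 3318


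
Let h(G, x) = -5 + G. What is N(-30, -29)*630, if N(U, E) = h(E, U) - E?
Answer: -3150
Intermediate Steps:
N(U, E) = -5 (N(U, E) = (-5 + E) - E = -5)
N(-30, -29)*630 = -5*630 = -3150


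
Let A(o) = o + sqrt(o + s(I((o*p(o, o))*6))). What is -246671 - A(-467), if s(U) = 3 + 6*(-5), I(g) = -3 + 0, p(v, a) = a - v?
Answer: -246204 - I*sqrt(494) ≈ -2.462e+5 - 22.226*I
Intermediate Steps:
I(g) = -3
s(U) = -27 (s(U) = 3 - 30 = -27)
A(o) = o + sqrt(-27 + o) (A(o) = o + sqrt(o - 27) = o + sqrt(-27 + o))
-246671 - A(-467) = -246671 - (-467 + sqrt(-27 - 467)) = -246671 - (-467 + sqrt(-494)) = -246671 - (-467 + I*sqrt(494)) = -246671 + (467 - I*sqrt(494)) = -246204 - I*sqrt(494)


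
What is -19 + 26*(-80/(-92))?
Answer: 83/23 ≈ 3.6087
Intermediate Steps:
-19 + 26*(-80/(-92)) = -19 + 26*(-80*(-1/92)) = -19 + 26*(20/23) = -19 + 520/23 = 83/23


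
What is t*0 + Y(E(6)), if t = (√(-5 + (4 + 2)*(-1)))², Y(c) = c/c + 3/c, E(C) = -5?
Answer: ⅖ ≈ 0.40000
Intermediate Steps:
Y(c) = 1 + 3/c
t = -11 (t = (√(-5 + 6*(-1)))² = (√(-5 - 6))² = (√(-11))² = (I*√11)² = -11)
t*0 + Y(E(6)) = -11*0 + (3 - 5)/(-5) = 0 - ⅕*(-2) = 0 + ⅖ = ⅖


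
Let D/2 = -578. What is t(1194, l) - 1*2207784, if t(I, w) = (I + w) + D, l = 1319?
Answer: -2206427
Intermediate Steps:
D = -1156 (D = 2*(-578) = -1156)
t(I, w) = -1156 + I + w (t(I, w) = (I + w) - 1156 = -1156 + I + w)
t(1194, l) - 1*2207784 = (-1156 + 1194 + 1319) - 1*2207784 = 1357 - 2207784 = -2206427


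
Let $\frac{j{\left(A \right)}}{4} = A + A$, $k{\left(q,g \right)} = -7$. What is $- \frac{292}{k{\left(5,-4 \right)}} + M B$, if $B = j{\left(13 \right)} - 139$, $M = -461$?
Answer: $\frac{113237}{7} \approx 16177.0$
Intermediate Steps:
$j{\left(A \right)} = 8 A$ ($j{\left(A \right)} = 4 \left(A + A\right) = 4 \cdot 2 A = 8 A$)
$B = -35$ ($B = 8 \cdot 13 - 139 = 104 - 139 = -35$)
$- \frac{292}{k{\left(5,-4 \right)}} + M B = - \frac{292}{-7} - -16135 = \left(-292\right) \left(- \frac{1}{7}\right) + 16135 = \frac{292}{7} + 16135 = \frac{113237}{7}$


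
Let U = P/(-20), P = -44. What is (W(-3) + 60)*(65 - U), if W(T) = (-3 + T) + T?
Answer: 16014/5 ≈ 3202.8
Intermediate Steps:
U = 11/5 (U = -44/(-20) = -44*(-1/20) = 11/5 ≈ 2.2000)
W(T) = -3 + 2*T
(W(-3) + 60)*(65 - U) = ((-3 + 2*(-3)) + 60)*(65 - 1*11/5) = ((-3 - 6) + 60)*(65 - 11/5) = (-9 + 60)*(314/5) = 51*(314/5) = 16014/5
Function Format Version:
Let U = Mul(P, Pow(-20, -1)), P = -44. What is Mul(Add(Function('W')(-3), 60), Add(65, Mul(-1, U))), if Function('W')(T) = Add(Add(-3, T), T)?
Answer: Rational(16014, 5) ≈ 3202.8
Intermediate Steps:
U = Rational(11, 5) (U = Mul(-44, Pow(-20, -1)) = Mul(-44, Rational(-1, 20)) = Rational(11, 5) ≈ 2.2000)
Function('W')(T) = Add(-3, Mul(2, T))
Mul(Add(Function('W')(-3), 60), Add(65, Mul(-1, U))) = Mul(Add(Add(-3, Mul(2, -3)), 60), Add(65, Mul(-1, Rational(11, 5)))) = Mul(Add(Add(-3, -6), 60), Add(65, Rational(-11, 5))) = Mul(Add(-9, 60), Rational(314, 5)) = Mul(51, Rational(314, 5)) = Rational(16014, 5)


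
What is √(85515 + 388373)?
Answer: 4*√29618 ≈ 688.40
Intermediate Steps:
√(85515 + 388373) = √473888 = 4*√29618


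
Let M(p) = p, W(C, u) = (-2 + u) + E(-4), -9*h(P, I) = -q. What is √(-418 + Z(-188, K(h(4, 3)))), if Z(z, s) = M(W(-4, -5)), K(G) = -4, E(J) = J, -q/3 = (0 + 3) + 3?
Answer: I*√429 ≈ 20.712*I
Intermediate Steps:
q = -18 (q = -3*((0 + 3) + 3) = -3*(3 + 3) = -3*6 = -18)
h(P, I) = -2 (h(P, I) = -(-1)*(-18)/9 = -⅑*18 = -2)
W(C, u) = -6 + u (W(C, u) = (-2 + u) - 4 = -6 + u)
Z(z, s) = -11 (Z(z, s) = -6 - 5 = -11)
√(-418 + Z(-188, K(h(4, 3)))) = √(-418 - 11) = √(-429) = I*√429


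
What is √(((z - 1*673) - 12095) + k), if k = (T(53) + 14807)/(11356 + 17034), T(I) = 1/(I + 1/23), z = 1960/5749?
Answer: I*√5062075284891062690773646/19912121420 ≈ 112.99*I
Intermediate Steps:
z = 1960/5749 (z = 1960*(1/5749) = 1960/5749 ≈ 0.34093)
T(I) = 1/(1/23 + I) (T(I) = 1/(I + 1/23) = 1/(1/23 + I))
k = 18064563/34635800 (k = (23/(1 + 23*53) + 14807)/(11356 + 17034) = (23/(1 + 1219) + 14807)/28390 = (23/1220 + 14807)*(1/28390) = (18064563/1220)*(1/28390) = 18064563/34635800 ≈ 0.52156)
√(((z - 1*673) - 12095) + k) = √(((1960/5749 - 1*673) - 12095) + 18064563/34635800) = √(((1960/5749 - 673) - 12095) + 18064563/34635800) = √((-3867117/5749 - 12095) + 18064563/34635800) = √(-73401272/5749 + 18064563/34635800) = √(-2542207923564913/199121214200) = I*√5062075284891062690773646/19912121420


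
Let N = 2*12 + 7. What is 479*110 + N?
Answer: 52721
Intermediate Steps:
N = 31 (N = 24 + 7 = 31)
479*110 + N = 479*110 + 31 = 52690 + 31 = 52721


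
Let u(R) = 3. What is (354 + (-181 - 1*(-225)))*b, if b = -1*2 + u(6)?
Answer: 398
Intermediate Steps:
b = 1 (b = -1*2 + 3 = -2 + 3 = 1)
(354 + (-181 - 1*(-225)))*b = (354 + (-181 - 1*(-225)))*1 = (354 + (-181 + 225))*1 = (354 + 44)*1 = 398*1 = 398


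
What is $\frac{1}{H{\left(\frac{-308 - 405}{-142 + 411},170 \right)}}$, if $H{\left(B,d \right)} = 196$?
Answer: $\frac{1}{196} \approx 0.005102$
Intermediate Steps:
$\frac{1}{H{\left(\frac{-308 - 405}{-142 + 411},170 \right)}} = \frac{1}{196}$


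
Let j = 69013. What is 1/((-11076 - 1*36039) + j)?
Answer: 1/21898 ≈ 4.5666e-5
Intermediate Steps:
1/((-11076 - 1*36039) + j) = 1/((-11076 - 1*36039) + 69013) = 1/((-11076 - 36039) + 69013) = 1/(-47115 + 69013) = 1/21898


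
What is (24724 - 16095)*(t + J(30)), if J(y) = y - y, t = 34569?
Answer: 298295901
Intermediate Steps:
J(y) = 0
(24724 - 16095)*(t + J(30)) = (24724 - 16095)*(34569 + 0) = 8629*34569 = 298295901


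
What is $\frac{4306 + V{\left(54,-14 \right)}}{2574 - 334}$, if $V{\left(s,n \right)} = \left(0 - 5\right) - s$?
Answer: $\frac{4247}{2240} \approx 1.896$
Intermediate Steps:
$V{\left(s,n \right)} = -5 - s$ ($V{\left(s,n \right)} = \left(0 - 5\right) - s = -5 - s$)
$\frac{4306 + V{\left(54,-14 \right)}}{2574 - 334} = \frac{4306 - 59}{2574 - 334} = \frac{4306 - 59}{2240} = \left(4306 - 59\right) \frac{1}{2240} = 4247 \cdot \frac{1}{2240} = \frac{4247}{2240}$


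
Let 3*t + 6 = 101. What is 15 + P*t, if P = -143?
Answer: -13540/3 ≈ -4513.3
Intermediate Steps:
t = 95/3 (t = -2 + (⅓)*101 = -2 + 101/3 = 95/3 ≈ 31.667)
15 + P*t = 15 - 143*95/3 = 15 - 13585/3 = -13540/3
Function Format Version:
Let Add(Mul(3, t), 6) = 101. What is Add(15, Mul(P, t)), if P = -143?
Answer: Rational(-13540, 3) ≈ -4513.3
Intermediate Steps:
t = Rational(95, 3) (t = Add(-2, Mul(Rational(1, 3), 101)) = Add(-2, Rational(101, 3)) = Rational(95, 3) ≈ 31.667)
Add(15, Mul(P, t)) = Add(15, Mul(-143, Rational(95, 3))) = Add(15, Rational(-13585, 3)) = Rational(-13540, 3)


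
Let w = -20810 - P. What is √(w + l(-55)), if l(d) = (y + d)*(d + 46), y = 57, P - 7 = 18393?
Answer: 2*I*√9807 ≈ 198.06*I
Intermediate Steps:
P = 18400 (P = 7 + 18393 = 18400)
l(d) = (46 + d)*(57 + d) (l(d) = (57 + d)*(d + 46) = (57 + d)*(46 + d) = (46 + d)*(57 + d))
w = -39210 (w = -20810 - 1*18400 = -20810 - 18400 = -39210)
√(w + l(-55)) = √(-39210 + (2622 + (-55)² + 103*(-55))) = √(-39210 + (2622 + 3025 - 5665)) = √(-39210 - 18) = √(-39228) = 2*I*√9807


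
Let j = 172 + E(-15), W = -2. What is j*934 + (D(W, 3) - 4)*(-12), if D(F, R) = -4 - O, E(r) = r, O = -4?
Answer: 146686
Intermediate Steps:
D(F, R) = 0 (D(F, R) = -4 - 1*(-4) = -4 + 4 = 0)
j = 157 (j = 172 - 15 = 157)
j*934 + (D(W, 3) - 4)*(-12) = 157*934 + (0 - 4)*(-12) = 146638 - 4*(-12) = 146638 + 48 = 146686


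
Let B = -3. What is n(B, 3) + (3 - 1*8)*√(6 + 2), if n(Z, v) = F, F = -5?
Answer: -5 - 10*√2 ≈ -19.142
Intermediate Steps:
n(Z, v) = -5
n(B, 3) + (3 - 1*8)*√(6 + 2) = -5 + (3 - 1*8)*√(6 + 2) = -5 + (3 - 8)*√8 = -5 - 10*√2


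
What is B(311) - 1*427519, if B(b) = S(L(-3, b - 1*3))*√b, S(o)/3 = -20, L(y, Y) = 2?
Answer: -427519 - 60*√311 ≈ -4.2858e+5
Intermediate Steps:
S(o) = -60 (S(o) = 3*(-20) = -60)
B(b) = -60*√b
B(311) - 1*427519 = -60*√311 - 1*427519 = -60*√311 - 427519 = -427519 - 60*√311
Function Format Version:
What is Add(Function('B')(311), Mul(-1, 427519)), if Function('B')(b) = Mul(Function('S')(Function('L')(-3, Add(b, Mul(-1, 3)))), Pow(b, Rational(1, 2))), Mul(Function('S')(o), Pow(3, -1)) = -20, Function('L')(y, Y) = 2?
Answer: Add(-427519, Mul(-60, Pow(311, Rational(1, 2)))) ≈ -4.2858e+5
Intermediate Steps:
Function('S')(o) = -60 (Function('S')(o) = Mul(3, -20) = -60)
Function('B')(b) = Mul(-60, Pow(b, Rational(1, 2)))
Add(Function('B')(311), Mul(-1, 427519)) = Add(Mul(-60, Pow(311, Rational(1, 2))), Mul(-1, 427519)) = Add(Mul(-60, Pow(311, Rational(1, 2))), -427519) = Add(-427519, Mul(-60, Pow(311, Rational(1, 2))))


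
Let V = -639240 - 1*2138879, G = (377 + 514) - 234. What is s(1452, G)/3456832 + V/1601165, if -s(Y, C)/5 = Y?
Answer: -2403778779227/1383739602320 ≈ -1.7372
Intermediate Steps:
G = 657 (G = 891 - 234 = 657)
s(Y, C) = -5*Y
V = -2778119 (V = -639240 - 2138879 = -2778119)
s(1452, G)/3456832 + V/1601165 = -5*1452/3456832 - 2778119/1601165 = -7260*1/3456832 - 2778119*1/1601165 = -1815/864208 - 2778119/1601165 = -2403778779227/1383739602320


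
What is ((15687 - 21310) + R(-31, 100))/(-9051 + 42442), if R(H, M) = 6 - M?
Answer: -5717/33391 ≈ -0.17121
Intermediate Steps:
((15687 - 21310) + R(-31, 100))/(-9051 + 42442) = ((15687 - 21310) + (6 - 1*100))/(-9051 + 42442) = (-5623 + (6 - 100))/33391 = (-5623 - 94)*(1/33391) = -5717*1/33391 = -5717/33391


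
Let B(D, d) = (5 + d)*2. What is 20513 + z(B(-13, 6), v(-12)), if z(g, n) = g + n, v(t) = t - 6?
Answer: 20517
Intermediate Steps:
B(D, d) = 10 + 2*d
v(t) = -6 + t
20513 + z(B(-13, 6), v(-12)) = 20513 + ((10 + 2*6) + (-6 - 12)) = 20513 + ((10 + 12) - 18) = 20513 + (22 - 18) = 20513 + 4 = 20517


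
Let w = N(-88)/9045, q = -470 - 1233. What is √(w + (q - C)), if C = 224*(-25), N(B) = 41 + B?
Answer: √35424559590/3015 ≈ 62.426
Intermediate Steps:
q = -1703
C = -5600
w = -47/9045 (w = (41 - 88)/9045 = -47*1/9045 = -47/9045 ≈ -0.0051962)
√(w + (q - C)) = √(-47/9045 + (-1703 - 1*(-5600))) = √(-47/9045 + (-1703 + 5600)) = √(-47/9045 + 3897) = √(35248318/9045) = √35424559590/3015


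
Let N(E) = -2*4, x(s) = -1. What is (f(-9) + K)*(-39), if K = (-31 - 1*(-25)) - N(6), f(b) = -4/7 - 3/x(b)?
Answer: -1209/7 ≈ -172.71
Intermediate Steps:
N(E) = -8
f(b) = 17/7 (f(b) = -4/7 - 3/(-1) = -4*1/7 - 3*(-1) = -4/7 + 3 = 17/7)
K = 2 (K = (-31 - 1*(-25)) - 1*(-8) = (-31 + 25) + 8 = -6 + 8 = 2)
(f(-9) + K)*(-39) = (17/7 + 2)*(-39) = (31/7)*(-39) = -1209/7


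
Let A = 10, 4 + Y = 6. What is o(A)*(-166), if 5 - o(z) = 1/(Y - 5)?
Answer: -2656/3 ≈ -885.33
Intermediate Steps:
Y = 2 (Y = -4 + 6 = 2)
o(z) = 16/3 (o(z) = 5 - 1/(2 - 5) = 5 - 1/(-3) = 5 - 1*(-⅓) = 5 + ⅓ = 16/3)
o(A)*(-166) = (16/3)*(-166) = -2656/3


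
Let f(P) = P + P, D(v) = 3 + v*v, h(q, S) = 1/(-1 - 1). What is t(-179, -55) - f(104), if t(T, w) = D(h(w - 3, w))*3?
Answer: -793/4 ≈ -198.25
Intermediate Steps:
h(q, S) = -½ (h(q, S) = 1/(-2) = -½)
D(v) = 3 + v²
t(T, w) = 39/4 (t(T, w) = (3 + (-½)²)*3 = (3 + ¼)*3 = (13/4)*3 = 39/4)
f(P) = 2*P
t(-179, -55) - f(104) = 39/4 - 2*104 = 39/4 - 1*208 = 39/4 - 208 = -793/4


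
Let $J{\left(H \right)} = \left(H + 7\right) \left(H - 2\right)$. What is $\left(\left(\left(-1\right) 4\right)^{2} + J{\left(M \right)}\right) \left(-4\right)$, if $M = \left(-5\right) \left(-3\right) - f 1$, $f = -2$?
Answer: $-4208$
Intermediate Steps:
$M = 30$ ($M = \left(-5\right) \left(-3\right) \left(-1\right) \left(-2\right) 1 = 15 \cdot 2 \cdot 1 = 15 \cdot 2 = 30$)
$J{\left(H \right)} = \left(-2 + H\right) \left(7 + H\right)$ ($J{\left(H \right)} = \left(7 + H\right) \left(-2 + H\right) = \left(-2 + H\right) \left(7 + H\right)$)
$\left(\left(\left(-1\right) 4\right)^{2} + J{\left(M \right)}\right) \left(-4\right) = \left(\left(\left(-1\right) 4\right)^{2} + \left(-14 + 30^{2} + 5 \cdot 30\right)\right) \left(-4\right) = \left(\left(-4\right)^{2} + \left(-14 + 900 + 150\right)\right) \left(-4\right) = \left(16 + 1036\right) \left(-4\right) = 1052 \left(-4\right) = -4208$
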